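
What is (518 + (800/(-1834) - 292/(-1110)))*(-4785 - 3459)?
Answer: -724208502576/169645 ≈ -4.2690e+6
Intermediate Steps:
(518 + (800/(-1834) - 292/(-1110)))*(-4785 - 3459) = (518 + (800*(-1/1834) - 292*(-1/1110)))*(-8244) = (518 + (-400/917 + 146/555))*(-8244) = (518 - 88118/508935)*(-8244) = (263540212/508935)*(-8244) = -724208502576/169645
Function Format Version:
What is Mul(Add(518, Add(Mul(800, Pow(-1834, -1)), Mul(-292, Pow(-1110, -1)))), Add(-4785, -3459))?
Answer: Rational(-724208502576, 169645) ≈ -4.2690e+6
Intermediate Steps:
Mul(Add(518, Add(Mul(800, Pow(-1834, -1)), Mul(-292, Pow(-1110, -1)))), Add(-4785, -3459)) = Mul(Add(518, Add(Mul(800, Rational(-1, 1834)), Mul(-292, Rational(-1, 1110)))), -8244) = Mul(Add(518, Add(Rational(-400, 917), Rational(146, 555))), -8244) = Mul(Add(518, Rational(-88118, 508935)), -8244) = Mul(Rational(263540212, 508935), -8244) = Rational(-724208502576, 169645)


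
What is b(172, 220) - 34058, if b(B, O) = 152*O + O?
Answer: -398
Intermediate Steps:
b(B, O) = 153*O
b(172, 220) - 34058 = 153*220 - 34058 = 33660 - 34058 = -398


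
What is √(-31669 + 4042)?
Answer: I*√27627 ≈ 166.21*I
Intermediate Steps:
√(-31669 + 4042) = √(-27627) = I*√27627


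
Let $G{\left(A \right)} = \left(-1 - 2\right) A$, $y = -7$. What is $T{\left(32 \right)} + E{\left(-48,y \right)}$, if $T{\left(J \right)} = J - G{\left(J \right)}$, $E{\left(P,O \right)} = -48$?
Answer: $80$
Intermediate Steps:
$G{\left(A \right)} = - 3 A$
$T{\left(J \right)} = 4 J$ ($T{\left(J \right)} = J - - 3 J = J + 3 J = 4 J$)
$T{\left(32 \right)} + E{\left(-48,y \right)} = 4 \cdot 32 - 48 = 128 - 48 = 80$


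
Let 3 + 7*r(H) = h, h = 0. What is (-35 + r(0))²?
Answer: 61504/49 ≈ 1255.2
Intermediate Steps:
r(H) = -3/7 (r(H) = -3/7 + (⅐)*0 = -3/7 + 0 = -3/7)
(-35 + r(0))² = (-35 - 3/7)² = (-248/7)² = 61504/49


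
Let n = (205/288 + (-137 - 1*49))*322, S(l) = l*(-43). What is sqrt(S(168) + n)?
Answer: I*sqrt(9631699)/12 ≈ 258.63*I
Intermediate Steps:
S(l) = -43*l
n = -8591443/144 (n = (205*(1/288) + (-137 - 49))*322 = (205/288 - 186)*322 = -53363/288*322 = -8591443/144 ≈ -59663.)
sqrt(S(168) + n) = sqrt(-43*168 - 8591443/144) = sqrt(-7224 - 8591443/144) = sqrt(-9631699/144) = I*sqrt(9631699)/12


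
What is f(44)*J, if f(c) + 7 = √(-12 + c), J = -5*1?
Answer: 35 - 20*√2 ≈ 6.7157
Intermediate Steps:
J = -5
f(c) = -7 + √(-12 + c)
f(44)*J = (-7 + √(-12 + 44))*(-5) = (-7 + √32)*(-5) = (-7 + 4*√2)*(-5) = 35 - 20*√2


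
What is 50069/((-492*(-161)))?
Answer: 50069/79212 ≈ 0.63209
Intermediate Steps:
50069/((-492*(-161))) = 50069/79212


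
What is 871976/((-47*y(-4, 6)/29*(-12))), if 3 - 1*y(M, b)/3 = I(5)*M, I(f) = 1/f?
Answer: 31609130/8037 ≈ 3933.0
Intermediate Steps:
I(f) = 1/f
y(M, b) = 9 - 3*M/5
871976/((-47*y(-4, 6)/29*(-12))) = 871976/((-47*(9 - ⅗*(-4))/29*(-12))) = 871976/((-47*(9 + 12/5)/29*(-12))) = 871976/((-2679/(5*29)*(-12))) = 871976/((-47*57/145*(-12))) = 871976/((-2679/145*(-12))) = 871976/(32148/145) = 871976*(145/32148) = 31609130/8037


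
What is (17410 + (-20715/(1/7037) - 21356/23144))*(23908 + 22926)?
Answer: -19748326746655653/2893 ≈ -6.8262e+12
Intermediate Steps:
(17410 + (-20715/(1/7037) - 21356/23144))*(23908 + 22926) = (17410 + (-20715/1/7037 - 21356*1/23144))*46834 = (17410 + (-20715*7037 - 5339/5786))*46834 = (17410 + (-145771455 - 5339/5786))*46834 = (17410 - 843433643969/5786)*46834 = -843332909709/5786*46834 = -19748326746655653/2893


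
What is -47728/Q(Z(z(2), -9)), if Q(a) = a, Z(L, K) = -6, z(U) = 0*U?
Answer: 23864/3 ≈ 7954.7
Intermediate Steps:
z(U) = 0
-47728/Q(Z(z(2), -9)) = -47728/(-6) = -47728*(-⅙) = 23864/3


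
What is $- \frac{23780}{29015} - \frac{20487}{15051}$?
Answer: $- \frac{63489539}{29113651} \approx -2.1807$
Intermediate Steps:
$- \frac{23780}{29015} - \frac{20487}{15051} = \left(-23780\right) \frac{1}{29015} - \frac{6829}{5017} = - \frac{4756}{5803} - \frac{6829}{5017} = - \frac{63489539}{29113651}$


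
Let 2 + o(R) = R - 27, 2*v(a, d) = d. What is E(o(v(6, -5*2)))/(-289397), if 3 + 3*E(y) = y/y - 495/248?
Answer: 991/215311368 ≈ 4.6026e-6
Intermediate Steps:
v(a, d) = d/2
o(R) = -29 + R (o(R) = -2 + (R - 27) = -2 + (-27 + R) = -29 + R)
E(y) = -991/744 (E(y) = -1 + (y/y - 495/248)/3 = -1 + (1 - 495*1/248)/3 = -1 + (1 - 495/248)/3 = -1 + (1/3)*(-247/248) = -1 - 247/744 = -991/744)
E(o(v(6, -5*2)))/(-289397) = -991/744/(-289397) = -991/744*(-1/289397) = 991/215311368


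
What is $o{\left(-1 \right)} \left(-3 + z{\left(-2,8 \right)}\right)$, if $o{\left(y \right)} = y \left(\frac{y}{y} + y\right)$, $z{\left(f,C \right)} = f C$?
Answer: $0$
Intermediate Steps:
$z{\left(f,C \right)} = C f$
$o{\left(y \right)} = y \left(1 + y\right)$
$o{\left(-1 \right)} \left(-3 + z{\left(-2,8 \right)}\right) = - (1 - 1) \left(-3 + 8 \left(-2\right)\right) = \left(-1\right) 0 \left(-3 - 16\right) = 0 \left(-19\right) = 0$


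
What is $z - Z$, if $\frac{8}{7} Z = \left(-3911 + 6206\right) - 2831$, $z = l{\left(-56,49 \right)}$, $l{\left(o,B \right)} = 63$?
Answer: $532$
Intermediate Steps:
$z = 63$
$Z = -469$ ($Z = \frac{7 \left(\left(-3911 + 6206\right) - 2831\right)}{8} = \frac{7 \left(2295 - 2831\right)}{8} = \frac{7}{8} \left(-536\right) = -469$)
$z - Z = 63 - -469 = 63 + 469 = 532$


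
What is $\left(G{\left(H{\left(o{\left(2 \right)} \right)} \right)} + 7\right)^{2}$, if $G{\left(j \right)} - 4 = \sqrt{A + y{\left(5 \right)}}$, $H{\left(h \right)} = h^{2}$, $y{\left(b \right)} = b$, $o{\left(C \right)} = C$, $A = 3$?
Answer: $129 + 44 \sqrt{2} \approx 191.23$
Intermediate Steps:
$G{\left(j \right)} = 4 + 2 \sqrt{2}$ ($G{\left(j \right)} = 4 + \sqrt{3 + 5} = 4 + \sqrt{8} = 4 + 2 \sqrt{2}$)
$\left(G{\left(H{\left(o{\left(2 \right)} \right)} \right)} + 7\right)^{2} = \left(\left(4 + 2 \sqrt{2}\right) + 7\right)^{2} = \left(11 + 2 \sqrt{2}\right)^{2}$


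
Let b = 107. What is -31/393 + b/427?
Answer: 28814/167811 ≈ 0.17171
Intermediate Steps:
-31/393 + b/427 = -31/393 + 107/427 = 28814/167811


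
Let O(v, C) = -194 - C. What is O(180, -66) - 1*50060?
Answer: -50188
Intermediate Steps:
O(180, -66) - 1*50060 = (-194 - 1*(-66)) - 1*50060 = (-194 + 66) - 50060 = -128 - 50060 = -50188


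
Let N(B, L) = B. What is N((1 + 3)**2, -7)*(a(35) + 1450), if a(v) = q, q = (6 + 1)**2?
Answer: 23984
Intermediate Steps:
q = 49 (q = 7**2 = 49)
a(v) = 49
N((1 + 3)**2, -7)*(a(35) + 1450) = (1 + 3)**2*(49 + 1450) = 4**2*1499 = 16*1499 = 23984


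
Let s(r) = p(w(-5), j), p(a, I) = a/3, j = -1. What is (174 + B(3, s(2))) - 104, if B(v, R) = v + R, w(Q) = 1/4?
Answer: 877/12 ≈ 73.083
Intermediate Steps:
w(Q) = ¼
p(a, I) = a/3 (p(a, I) = a*(⅓) = a/3)
s(r) = 1/12 (s(r) = (⅓)*(¼) = 1/12)
B(v, R) = R + v
(174 + B(3, s(2))) - 104 = (174 + (1/12 + 3)) - 104 = (174 + 37/12) - 104 = 2125/12 - 104 = 877/12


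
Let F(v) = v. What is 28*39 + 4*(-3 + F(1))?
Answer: 1084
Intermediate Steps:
28*39 + 4*(-3 + F(1)) = 28*39 + 4*(-3 + 1) = 1092 + 4*(-2) = 1092 - 8 = 1084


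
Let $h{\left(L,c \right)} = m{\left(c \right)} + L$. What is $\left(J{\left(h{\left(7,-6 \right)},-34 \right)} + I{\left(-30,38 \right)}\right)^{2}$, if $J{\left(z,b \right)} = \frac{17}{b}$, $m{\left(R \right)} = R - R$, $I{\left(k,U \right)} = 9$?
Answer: $\frac{289}{4} \approx 72.25$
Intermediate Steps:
$m{\left(R \right)} = 0$
$h{\left(L,c \right)} = L$ ($h{\left(L,c \right)} = 0 + L = L$)
$\left(J{\left(h{\left(7,-6 \right)},-34 \right)} + I{\left(-30,38 \right)}\right)^{2} = \left(\frac{17}{-34} + 9\right)^{2} = \left(17 \left(- \frac{1}{34}\right) + 9\right)^{2} = \left(- \frac{1}{2} + 9\right)^{2} = \left(\frac{17}{2}\right)^{2} = \frac{289}{4}$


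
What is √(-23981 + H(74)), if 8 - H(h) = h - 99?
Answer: 2*I*√5987 ≈ 154.75*I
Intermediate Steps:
H(h) = 107 - h (H(h) = 8 - (h - 99) = 8 - (-99 + h) = 8 + (99 - h) = 107 - h)
√(-23981 + H(74)) = √(-23981 + (107 - 1*74)) = √(-23981 + (107 - 74)) = √(-23981 + 33) = √(-23948) = 2*I*√5987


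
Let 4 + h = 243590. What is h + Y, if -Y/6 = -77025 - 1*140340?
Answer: 1547776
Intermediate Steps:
Y = 1304190 (Y = -6*(-77025 - 1*140340) = -6*(-77025 - 140340) = -6*(-217365) = 1304190)
h = 243586 (h = -4 + 243590 = 243586)
h + Y = 243586 + 1304190 = 1547776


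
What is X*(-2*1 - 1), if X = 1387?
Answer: -4161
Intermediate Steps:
X*(-2*1 - 1) = 1387*(-2*1 - 1) = 1387*(-2 - 1) = 1387*(-3) = -4161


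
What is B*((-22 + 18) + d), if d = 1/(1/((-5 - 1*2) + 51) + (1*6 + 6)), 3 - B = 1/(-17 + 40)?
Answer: -140896/12167 ≈ -11.580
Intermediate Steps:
B = 68/23 (B = 3 - 1/(-17 + 40) = 3 - 1/23 = 68/23 ≈ 2.9565)
d = 44/529 (d = 1/(1/((-5 - 2) + 51) + (6 + 6)) = 1/(1/(-7 + 51) + 12) = 1/(1/44 + 12) = 1/(529/44) = 44/529 ≈ 0.083176)
B*((-22 + 18) + d) = 68*((-22 + 18) + 44/529)/23 = 68*(-4 + 44/529)/23 = (68/23)*(-2072/529) = -140896/12167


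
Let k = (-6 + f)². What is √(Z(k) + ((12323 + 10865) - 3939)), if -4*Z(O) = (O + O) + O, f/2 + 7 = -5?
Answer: √18574 ≈ 136.29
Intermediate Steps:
f = -24 (f = -14 + 2*(-5) = -14 - 10 = -24)
k = 900 (k = (-6 - 24)² = (-30)² = 900)
Z(O) = -3*O/4 (Z(O) = -((O + O) + O)/4 = -(2*O + O)/4 = -3*O/4)
√(Z(k) + ((12323 + 10865) - 3939)) = √(-¾*900 + ((12323 + 10865) - 3939)) = √(-675 + (23188 - 3939)) = √(-675 + 19249) = √18574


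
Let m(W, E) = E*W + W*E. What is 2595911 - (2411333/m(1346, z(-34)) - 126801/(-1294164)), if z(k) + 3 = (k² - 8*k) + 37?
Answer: 367281388878217025/141484623096 ≈ 2.5959e+6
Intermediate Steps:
z(k) = 34 + k² - 8*k (z(k) = -3 + ((k² - 8*k) + 37) = -3 + (37 + k² - 8*k) = 34 + k² - 8*k)
m(W, E) = 2*E*W (m(W, E) = E*W + E*W = 2*E*W)
2595911 - (2411333/m(1346, z(-34)) - 126801/(-1294164)) = 2595911 - (2411333/((2*(34 + (-34)² - 8*(-34))*1346)) - 126801/(-1294164)) = 2595911 - (2411333/((2*(34 + 1156 + 272)*1346)) - 126801*(-1/1294164)) = 2595911 - (2411333/((2*1462*1346)) + 14089/143796) = 2595911 - (2411333/3935704 + 14089/143796) = 2595911 - 1*100547543431/141484623096 = 2595911 - 100547543431/141484623096 = 367281388878217025/141484623096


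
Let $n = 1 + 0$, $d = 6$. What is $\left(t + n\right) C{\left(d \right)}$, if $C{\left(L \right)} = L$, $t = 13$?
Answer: $84$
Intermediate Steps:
$n = 1$
$\left(t + n\right) C{\left(d \right)} = \left(13 + 1\right) 6 = 14 \cdot 6 = 84$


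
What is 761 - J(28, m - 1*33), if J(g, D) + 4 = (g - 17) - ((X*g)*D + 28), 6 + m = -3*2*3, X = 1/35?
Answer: 3682/5 ≈ 736.40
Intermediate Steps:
X = 1/35 ≈ 0.028571
m = -24 (m = -6 - 3*2*3 = -6 - 6*3 = -6 - 18 = -24)
J(g, D) = -49 + g - D*g/35 (J(g, D) = -4 + ((g - 17) - ((g/35)*D + 28)) = -4 + ((-17 + g) - (D*g/35 + 28)) = -4 + ((-17 + g) - (28 + D*g/35)) = -4 + ((-17 + g) + (-28 - D*g/35)) = -4 + (-45 + g - D*g/35) = -49 + g - D*g/35)
761 - J(28, m - 1*33) = 761 - (-49 + 28 - 1/35*(-24 - 1*33)*28) = 761 - (-49 + 28 - 1/35*(-24 - 33)*28) = 761 - (-49 + 28 - 1/35*(-57)*28) = 761 - (-49 + 28 + 228/5) = 761 - 1*123/5 = 761 - 123/5 = 3682/5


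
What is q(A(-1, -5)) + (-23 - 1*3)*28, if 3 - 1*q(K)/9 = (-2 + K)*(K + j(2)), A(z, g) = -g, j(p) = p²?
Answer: -944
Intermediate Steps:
q(K) = 27 - 9*(-2 + K)*(4 + K) (q(K) = 27 - 9*(-2 + K)*(K + 2²) = 27 - 9*(-2 + K)*(K + 4) = 27 - 9*(-2 + K)*(4 + K))
q(A(-1, -5)) + (-23 - 1*3)*28 = (99 - (-18)*(-5) - 9*(-1*(-5))²) + (-23 - 1*3)*28 = (99 - 18*5 - 9*5²) + (-23 - 3)*28 = (99 - 90 - 9*25) - 26*28 = (99 - 90 - 225) - 728 = -216 - 728 = -944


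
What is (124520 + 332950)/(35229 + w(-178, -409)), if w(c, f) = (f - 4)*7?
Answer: 9945/703 ≈ 14.147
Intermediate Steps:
w(c, f) = -28 + 7*f (w(c, f) = (-4 + f)*7 = -28 + 7*f)
(124520 + 332950)/(35229 + w(-178, -409)) = (124520 + 332950)/(35229 + (-28 + 7*(-409))) = 457470/(35229 + (-28 - 2863)) = 457470/(35229 - 2891) = 457470/32338 = 457470*(1/32338) = 9945/703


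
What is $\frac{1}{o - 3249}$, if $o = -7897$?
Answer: $- \frac{1}{11146} \approx -8.9718 \cdot 10^{-5}$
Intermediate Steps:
$\frac{1}{o - 3249} = \frac{1}{-7897 - 3249} = \frac{1}{-11146} = - \frac{1}{11146}$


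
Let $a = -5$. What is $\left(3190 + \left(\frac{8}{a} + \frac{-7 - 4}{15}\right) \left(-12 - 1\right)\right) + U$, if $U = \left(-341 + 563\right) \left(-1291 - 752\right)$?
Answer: $- \frac{1350977}{3} \approx -4.5033 \cdot 10^{5}$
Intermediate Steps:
$U = -453546$ ($U = 222 \left(-2043\right) = -453546$)
$\left(3190 + \left(\frac{8}{a} + \frac{-7 - 4}{15}\right) \left(-12 - 1\right)\right) + U = \left(3190 + \left(\frac{8}{-5} + \frac{-7 - 4}{15}\right) \left(-12 - 1\right)\right) - 453546 = \left(3190 + \left(8 \left(- \frac{1}{5}\right) + \left(-7 - 4\right) \frac{1}{15}\right) \left(-13\right)\right) - 453546 = \left(3190 + \left(- \frac{8}{5} - \frac{11}{15}\right) \left(-13\right)\right) - 453546 = \left(3190 - - \frac{91}{3}\right) - 453546 = \left(3190 + \frac{91}{3}\right) - 453546 = \frac{9661}{3} - 453546 = - \frac{1350977}{3}$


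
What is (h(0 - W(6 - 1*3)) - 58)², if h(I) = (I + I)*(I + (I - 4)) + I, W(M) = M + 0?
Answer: 1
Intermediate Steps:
W(M) = M
h(I) = I + 2*I*(-4 + 2*I) (h(I) = (2*I)*(I + (-4 + I)) + I = (2*I)*(-4 + 2*I) + I = 2*I*(-4 + 2*I) + I = I + 2*I*(-4 + 2*I))
(h(0 - W(6 - 1*3)) - 58)² = ((0 - (6 - 1*3))*(-7 + 4*(0 - (6 - 1*3))) - 58)² = ((0 - (6 - 3))*(-7 + 4*(0 - (6 - 3))) - 58)² = ((0 - 1*3)*(-7 + 4*(0 - 1*3)) - 58)² = ((0 - 3)*(-7 + 4*(0 - 3)) - 58)² = (-3*(-7 + 4*(-3)) - 58)² = (-3*(-7 - 12) - 58)² = (-3*(-19) - 58)² = (57 - 58)² = (-1)² = 1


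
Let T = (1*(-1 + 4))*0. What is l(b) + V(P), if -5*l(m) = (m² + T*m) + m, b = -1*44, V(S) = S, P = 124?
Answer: -1272/5 ≈ -254.40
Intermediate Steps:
b = -44
T = 0 (T = (1*3)*0 = 3*0 = 0)
l(m) = -m/5 - m²/5 (l(m) = -((m² + 0*m) + m)/5 = -((m² + 0) + m)/5 = -(m² + m)/5 = -(m + m²)/5 = -m/5 - m²/5)
l(b) + V(P) = -⅕*(-44)*(1 - 44) + 124 = -⅕*(-44)*(-43) + 124 = -1892/5 + 124 = -1272/5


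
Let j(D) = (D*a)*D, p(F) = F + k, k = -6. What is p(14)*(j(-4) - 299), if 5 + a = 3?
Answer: -2648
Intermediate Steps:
a = -2 (a = -5 + 3 = -2)
p(F) = -6 + F (p(F) = F - 6 = -6 + F)
j(D) = -2*D**2 (j(D) = (D*(-2))*D = (-2*D)*D = -2*D**2)
p(14)*(j(-4) - 299) = (-6 + 14)*(-2*(-4)**2 - 299) = 8*(-2*16 - 299) = 8*(-32 - 299) = 8*(-331) = -2648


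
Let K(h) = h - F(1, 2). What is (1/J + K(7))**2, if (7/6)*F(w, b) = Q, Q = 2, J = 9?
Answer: 115600/3969 ≈ 29.126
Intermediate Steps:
F(w, b) = 12/7 (F(w, b) = (6/7)*2 = 12/7)
K(h) = -12/7 + h (K(h) = h - 1*12/7 = h - 12/7 = -12/7 + h)
(1/J + K(7))**2 = (1/9 + (-12/7 + 7))**2 = (1/9 + 37/7)**2 = (340/63)**2 = 115600/3969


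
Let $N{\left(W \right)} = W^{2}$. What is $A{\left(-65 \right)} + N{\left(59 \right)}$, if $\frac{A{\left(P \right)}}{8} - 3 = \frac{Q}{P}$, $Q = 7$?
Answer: $\frac{227769}{65} \approx 3504.1$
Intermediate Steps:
$A{\left(P \right)} = 24 + \frac{56}{P}$ ($A{\left(P \right)} = 24 + 8 \frac{7}{P} = 24 + \frac{56}{P}$)
$A{\left(-65 \right)} + N{\left(59 \right)} = \left(24 + \frac{56}{-65}\right) + 59^{2} = \left(24 + 56 \left(- \frac{1}{65}\right)\right) + 3481 = \left(24 - \frac{56}{65}\right) + 3481 = \frac{1504}{65} + 3481 = \frac{227769}{65}$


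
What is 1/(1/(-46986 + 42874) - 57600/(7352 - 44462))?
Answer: 5086544/7893803 ≈ 0.64437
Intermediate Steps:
1/(1/(-46986 + 42874) - 57600/(7352 - 44462)) = 1/(1/(-4112) - 57600/(-37110)) = 1/(-1/4112 - 57600*(-1/37110)) = 1/(-1/4112 + 1920/1237) = 1/(7893803/5086544) = 5086544/7893803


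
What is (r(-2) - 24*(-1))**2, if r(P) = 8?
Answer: 1024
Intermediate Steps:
(r(-2) - 24*(-1))**2 = (8 - 24*(-1))**2 = (8 + 24)**2 = 32**2 = 1024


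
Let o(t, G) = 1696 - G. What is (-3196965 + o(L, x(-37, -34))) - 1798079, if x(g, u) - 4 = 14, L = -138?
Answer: -4993366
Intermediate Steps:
x(g, u) = 18 (x(g, u) = 4 + 14 = 18)
(-3196965 + o(L, x(-37, -34))) - 1798079 = (-3196965 + (1696 - 1*18)) - 1798079 = (-3196965 + (1696 - 18)) - 1798079 = (-3196965 + 1678) - 1798079 = -3195287 - 1798079 = -4993366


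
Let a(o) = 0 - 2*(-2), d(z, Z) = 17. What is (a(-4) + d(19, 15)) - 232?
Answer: -211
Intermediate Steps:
a(o) = 4 (a(o) = 0 + 4 = 4)
(a(-4) + d(19, 15)) - 232 = (4 + 17) - 232 = 21 - 232 = -211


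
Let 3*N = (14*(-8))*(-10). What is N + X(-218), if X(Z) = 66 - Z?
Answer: 1972/3 ≈ 657.33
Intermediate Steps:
N = 1120/3 (N = ((14*(-8))*(-10))/3 = (-112*(-10))/3 = (⅓)*1120 = 1120/3 ≈ 373.33)
N + X(-218) = 1120/3 + (66 - 1*(-218)) = 1120/3 + (66 + 218) = 1120/3 + 284 = 1972/3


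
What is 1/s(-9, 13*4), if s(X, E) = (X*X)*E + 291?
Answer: 1/4503 ≈ 0.00022207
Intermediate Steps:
s(X, E) = 291 + E*X² (s(X, E) = X²*E + 291 = E*X² + 291 = 291 + E*X²)
1/s(-9, 13*4) = 1/(291 + (13*4)*(-9)²) = 1/(291 + 52*81) = 1/(291 + 4212) = 1/4503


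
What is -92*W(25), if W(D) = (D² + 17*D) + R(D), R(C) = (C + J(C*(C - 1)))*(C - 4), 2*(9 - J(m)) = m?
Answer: 417312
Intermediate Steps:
J(m) = 9 - m/2
R(C) = (-4 + C)*(9 + C - C*(-1 + C)/2) (R(C) = (C + (9 - C*(C - 1)/2))*(C - 4) = (C + (9 - C*(-1 + C)/2))*(-4 + C) = (9 + C - C*(-1 + C)/2)*(-4 + C) = (-4 + C)*(9 + C - C*(-1 + C)/2))
W(D) = -36 + 20*D - D³/2 + 9*D²/2 (W(D) = (D² + 17*D) + (-36 + 3*D - D³/2 + 7*D²/2) = -36 + 20*D - D³/2 + 9*D²/2)
-92*W(25) = -92*(-36 + 20*25 - ½*25³ + (9/2)*25²) = -92*(-36 + 500 - ½*15625 + (9/2)*625) = -92*(-36 + 500 - 15625/2 + 5625/2) = -92*(-4536) = 417312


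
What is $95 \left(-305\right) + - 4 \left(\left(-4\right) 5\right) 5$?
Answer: $-28575$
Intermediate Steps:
$95 \left(-305\right) + - 4 \left(\left(-4\right) 5\right) 5 = -28975 + \left(-4\right) \left(-20\right) 5 = -28975 + 80 \cdot 5 = -28975 + 400 = -28575$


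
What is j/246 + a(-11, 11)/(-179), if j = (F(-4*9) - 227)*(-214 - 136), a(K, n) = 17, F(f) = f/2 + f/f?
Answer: 7641209/22017 ≈ 347.06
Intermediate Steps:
F(f) = 1 + f/2 (F(f) = f*(1/2) + 1 = f/2 + 1 = 1 + f/2)
j = 85400 (j = ((1 + (-4*9)/2) - 227)*(-214 - 136) = ((1 + (1/2)*(-36)) - 227)*(-350) = ((1 - 18) - 227)*(-350) = (-17 - 227)*(-350) = -244*(-350) = 85400)
j/246 + a(-11, 11)/(-179) = 85400/246 + 17/(-179) = 85400*(1/246) + 17*(-1/179) = 42700/123 - 17/179 = 7641209/22017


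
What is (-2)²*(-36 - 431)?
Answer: -1868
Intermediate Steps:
(-2)²*(-36 - 431) = 4*(-467) = -1868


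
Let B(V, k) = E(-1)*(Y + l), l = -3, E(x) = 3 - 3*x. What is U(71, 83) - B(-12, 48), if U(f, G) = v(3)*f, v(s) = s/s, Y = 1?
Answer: 83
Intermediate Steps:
v(s) = 1
B(V, k) = -12 (B(V, k) = (3 - 3*(-1))*(1 - 3) = (3 + 3)*(-2) = 6*(-2) = -12)
U(f, G) = f (U(f, G) = 1*f = f)
U(71, 83) - B(-12, 48) = 71 - 1*(-12) = 71 + 12 = 83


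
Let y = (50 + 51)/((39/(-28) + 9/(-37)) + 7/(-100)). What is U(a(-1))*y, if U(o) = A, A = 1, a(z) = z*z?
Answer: -653975/11047 ≈ -59.199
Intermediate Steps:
a(z) = z**2
U(o) = 1
y = -653975/11047 (y = 101/((39*(-1/28) + 9*(-1/37)) + 7*(-1/100)) = 101/((-39/28 - 9/37) - 7/100) = 101/(-1695/1036 - 7/100) = 101/(-11047/6475) = 101*(-6475/11047) = -653975/11047 ≈ -59.199)
U(a(-1))*y = 1*(-653975/11047) = -653975/11047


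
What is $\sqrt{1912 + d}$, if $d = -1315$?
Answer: $\sqrt{597} \approx 24.434$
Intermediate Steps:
$\sqrt{1912 + d} = \sqrt{1912 - 1315} = \sqrt{597}$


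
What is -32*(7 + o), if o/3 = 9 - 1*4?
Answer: -704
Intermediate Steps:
o = 15 (o = 3*(9 - 1*4) = 3*(9 - 4) = 3*5 = 15)
-32*(7 + o) = -32*(7 + 15) = -32*22 = -704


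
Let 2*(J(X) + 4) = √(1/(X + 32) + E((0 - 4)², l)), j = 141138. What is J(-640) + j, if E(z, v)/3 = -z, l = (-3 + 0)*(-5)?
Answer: 141134 + I*√1109030/304 ≈ 1.4113e+5 + 3.4642*I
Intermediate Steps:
l = 15 (l = -3*(-5) = 15)
E(z, v) = -3*z (E(z, v) = 3*(-z) = -3*z)
J(X) = -4 + √(-48 + 1/(32 + X))/2 (J(X) = -4 + √(1/(X + 32) - 3*(0 - 4)²)/2 = -4 + √(1/(32 + X) - 3*(-4)²)/2 = -4 + √(1/(32 + X) - 3*16)/2 = -4 + √(1/(32 + X) - 48)/2 = -4 + √(-48 + 1/(32 + X))/2)
J(-640) + j = (-4 + √((-1535 - 48*(-640))/(32 - 640))/2) + 141138 = (-4 + √((-1535 + 30720)/(-608))/2) + 141138 = (-4 + √(-1/608*29185)/2) + 141138 = (-4 + √(-29185/608)/2) + 141138 = (-4 + (I*√1109030/152)/2) + 141138 = (-4 + I*√1109030/304) + 141138 = 141134 + I*√1109030/304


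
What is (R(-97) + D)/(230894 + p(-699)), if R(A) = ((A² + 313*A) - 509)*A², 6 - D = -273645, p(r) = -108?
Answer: -100826449/115393 ≈ -873.77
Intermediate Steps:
D = 273651 (D = 6 - 1*(-273645) = 6 + 273645 = 273651)
R(A) = A²*(-509 + A² + 313*A) (R(A) = (-509 + A² + 313*A)*A² = A²*(-509 + A² + 313*A))
(R(-97) + D)/(230894 + p(-699)) = ((-97)²*(-509 + (-97)² + 313*(-97)) + 273651)/(230894 - 108) = (9409*(-509 + 9409 - 30361) + 273651)/230786 = (9409*(-21461) + 273651)*(1/230786) = (-201926549 + 273651)*(1/230786) = -201652898*1/230786 = -100826449/115393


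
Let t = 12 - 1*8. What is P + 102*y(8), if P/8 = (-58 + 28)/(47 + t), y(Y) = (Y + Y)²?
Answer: 443824/17 ≈ 26107.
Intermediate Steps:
t = 4 (t = 12 - 8 = 4)
y(Y) = 4*Y² (y(Y) = (2*Y)² = 4*Y²)
P = -80/17 (P = 8*((-58 + 28)/(47 + 4)) = 8*(-30/51) = 8*(-30*1/51) = 8*(-10/17) = -80/17 ≈ -4.7059)
P + 102*y(8) = -80/17 + 102*(4*8²) = -80/17 + 102*(4*64) = -80/17 + 102*256 = -80/17 + 26112 = 443824/17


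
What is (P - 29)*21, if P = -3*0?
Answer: -609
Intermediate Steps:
P = 0
(P - 29)*21 = (0 - 29)*21 = -29*21 = -609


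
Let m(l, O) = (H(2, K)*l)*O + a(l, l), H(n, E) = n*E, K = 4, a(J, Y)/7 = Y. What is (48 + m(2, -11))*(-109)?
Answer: 12426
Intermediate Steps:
a(J, Y) = 7*Y
H(n, E) = E*n
m(l, O) = 7*l + 8*O*l (m(l, O) = ((4*2)*l)*O + 7*l = (8*l)*O + 7*l = 8*O*l + 7*l = 7*l + 8*O*l)
(48 + m(2, -11))*(-109) = (48 + 2*(7 + 8*(-11)))*(-109) = (48 + 2*(7 - 88))*(-109) = (48 + 2*(-81))*(-109) = (48 - 162)*(-109) = -114*(-109) = 12426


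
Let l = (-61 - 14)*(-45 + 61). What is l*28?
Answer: -33600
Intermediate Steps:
l = -1200 (l = -75*16 = -1200)
l*28 = -1200*28 = -33600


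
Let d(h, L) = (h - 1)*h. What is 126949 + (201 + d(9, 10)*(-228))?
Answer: 110734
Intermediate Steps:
d(h, L) = h*(-1 + h) (d(h, L) = (-1 + h)*h = h*(-1 + h))
126949 + (201 + d(9, 10)*(-228)) = 126949 + (201 + (9*(-1 + 9))*(-228)) = 126949 + (201 + (9*8)*(-228)) = 126949 + (201 + 72*(-228)) = 126949 + (201 - 16416) = 126949 - 16215 = 110734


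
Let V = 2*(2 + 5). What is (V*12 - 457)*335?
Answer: -96815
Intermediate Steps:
V = 14 (V = 2*7 = 14)
(V*12 - 457)*335 = (14*12 - 457)*335 = (168 - 457)*335 = -289*335 = -96815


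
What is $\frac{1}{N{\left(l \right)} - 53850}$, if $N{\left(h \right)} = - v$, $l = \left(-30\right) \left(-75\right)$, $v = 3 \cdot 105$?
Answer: $- \frac{1}{54165} \approx -1.8462 \cdot 10^{-5}$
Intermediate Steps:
$v = 315$
$l = 2250$
$N{\left(h \right)} = -315$ ($N{\left(h \right)} = \left(-1\right) 315 = -315$)
$\frac{1}{N{\left(l \right)} - 53850} = \frac{1}{-315 - 53850} = \frac{1}{-54165} = - \frac{1}{54165}$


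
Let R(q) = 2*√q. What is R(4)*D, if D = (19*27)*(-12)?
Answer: -24624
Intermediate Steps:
D = -6156 (D = 513*(-12) = -6156)
R(4)*D = (2*√4)*(-6156) = (2*2)*(-6156) = 4*(-6156) = -24624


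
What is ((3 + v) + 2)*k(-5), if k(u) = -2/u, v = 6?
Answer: 22/5 ≈ 4.4000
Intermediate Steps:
((3 + v) + 2)*k(-5) = ((3 + 6) + 2)*(-2/(-5)) = (9 + 2)*(-2*(-⅕)) = 11*(⅖) = 22/5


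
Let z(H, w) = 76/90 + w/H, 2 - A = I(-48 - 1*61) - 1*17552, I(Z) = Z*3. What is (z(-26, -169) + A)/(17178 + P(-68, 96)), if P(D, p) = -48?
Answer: 1609951/1541700 ≈ 1.0443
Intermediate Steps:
I(Z) = 3*Z
A = 17881 (A = 2 - (3*(-48 - 1*61) - 1*17552) = 2 - (3*(-48 - 61) - 17552) = 2 - (3*(-109) - 17552) = 2 - (-327 - 17552) = 2 - 1*(-17879) = 2 + 17879 = 17881)
z(H, w) = 38/45 + w/H (z(H, w) = 76*(1/90) + w/H = 38/45 + w/H)
(z(-26, -169) + A)/(17178 + P(-68, 96)) = ((38/45 - 169/(-26)) + 17881)/(17178 - 48) = ((38/45 - 169*(-1/26)) + 17881)/17130 = ((38/45 + 13/2) + 17881)*(1/17130) = (661/90 + 17881)*(1/17130) = (1609951/90)*(1/17130) = 1609951/1541700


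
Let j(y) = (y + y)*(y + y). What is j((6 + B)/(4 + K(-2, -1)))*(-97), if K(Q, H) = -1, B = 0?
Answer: -1552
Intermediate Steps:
j(y) = 4*y**2 (j(y) = (2*y)*(2*y) = 4*y**2)
j((6 + B)/(4 + K(-2, -1)))*(-97) = (4*((6 + 0)/(4 - 1))**2)*(-97) = (4*(6/3)**2)*(-97) = (4*(6*(1/3))**2)*(-97) = (4*2**2)*(-97) = (4*4)*(-97) = 16*(-97) = -1552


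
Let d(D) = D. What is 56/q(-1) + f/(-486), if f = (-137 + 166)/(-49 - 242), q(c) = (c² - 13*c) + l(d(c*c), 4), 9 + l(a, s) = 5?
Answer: 3960073/707130 ≈ 5.6002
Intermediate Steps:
l(a, s) = -4 (l(a, s) = -9 + 5 = -4)
q(c) = -4 + c² - 13*c (q(c) = (c² - 13*c) - 4 = -4 + c² - 13*c)
f = -29/291 (f = 29/(-291) = 29*(-1/291) = -29/291 ≈ -0.099656)
56/q(-1) + f/(-486) = 56/(-4 + (-1)² - 13*(-1)) - 29/291/(-486) = 56/(-4 + 1 + 13) - 29/291*(-1/486) = 56/10 + 29/141426 = 56*(⅒) + 29/141426 = 28/5 + 29/141426 = 3960073/707130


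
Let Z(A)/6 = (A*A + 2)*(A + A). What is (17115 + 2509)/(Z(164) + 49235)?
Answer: 19624/52984499 ≈ 0.00037037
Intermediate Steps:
Z(A) = 12*A*(2 + A²) (Z(A) = 6*((A*A + 2)*(A + A)) = 6*((A² + 2)*(2*A)) = 6*((2 + A²)*(2*A)) = 6*(2*A*(2 + A²)) = 12*A*(2 + A²))
(17115 + 2509)/(Z(164) + 49235) = (17115 + 2509)/(12*164*(2 + 164²) + 49235) = 19624/(12*164*(2 + 26896) + 49235) = 19624/(12*164*26898 + 49235) = 19624/(52935264 + 49235) = 19624/52984499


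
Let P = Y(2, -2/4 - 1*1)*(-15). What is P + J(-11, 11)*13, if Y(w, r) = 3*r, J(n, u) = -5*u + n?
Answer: -1581/2 ≈ -790.50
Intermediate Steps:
J(n, u) = n - 5*u
P = 135/2 (P = (3*(-2/4 - 1*1))*(-15) = (3*(-2*¼ - 1))*(-15) = (3*(-½ - 1))*(-15) = (3*(-3/2))*(-15) = -9/2*(-15) = 135/2 ≈ 67.500)
P + J(-11, 11)*13 = 135/2 + (-11 - 5*11)*13 = 135/2 + (-11 - 55)*13 = 135/2 - 66*13 = 135/2 - 858 = -1581/2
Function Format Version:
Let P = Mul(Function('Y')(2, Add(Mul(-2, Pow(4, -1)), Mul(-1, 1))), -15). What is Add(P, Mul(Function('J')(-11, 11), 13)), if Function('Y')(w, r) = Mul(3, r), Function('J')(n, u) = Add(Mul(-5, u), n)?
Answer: Rational(-1581, 2) ≈ -790.50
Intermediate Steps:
Function('J')(n, u) = Add(n, Mul(-5, u))
P = Rational(135, 2) (P = Mul(Mul(3, Add(Mul(-2, Pow(4, -1)), Mul(-1, 1))), -15) = Mul(Mul(3, Add(Mul(-2, Rational(1, 4)), -1)), -15) = Mul(Mul(3, Add(Rational(-1, 2), -1)), -15) = Mul(Mul(3, Rational(-3, 2)), -15) = Mul(Rational(-9, 2), -15) = Rational(135, 2) ≈ 67.500)
Add(P, Mul(Function('J')(-11, 11), 13)) = Add(Rational(135, 2), Mul(Add(-11, Mul(-5, 11)), 13)) = Add(Rational(135, 2), Mul(Add(-11, -55), 13)) = Add(Rational(135, 2), Mul(-66, 13)) = Add(Rational(135, 2), -858) = Rational(-1581, 2)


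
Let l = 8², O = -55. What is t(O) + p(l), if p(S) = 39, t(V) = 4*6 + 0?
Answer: 63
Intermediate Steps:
t(V) = 24 (t(V) = 24 + 0 = 24)
l = 64
t(O) + p(l) = 24 + 39 = 63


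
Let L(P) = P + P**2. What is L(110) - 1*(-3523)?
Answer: 15733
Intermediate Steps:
L(110) - 1*(-3523) = 110*(1 + 110) - 1*(-3523) = 110*111 + 3523 = 12210 + 3523 = 15733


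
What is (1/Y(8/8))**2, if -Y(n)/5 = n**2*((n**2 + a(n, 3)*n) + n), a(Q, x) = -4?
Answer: 1/100 ≈ 0.010000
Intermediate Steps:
Y(n) = -5*n**2*(n**2 - 3*n) (Y(n) = -5*n**2*((n**2 - 4*n) + n) = -5*n**2*(n**2 - 3*n))
(1/Y(8/8))**2 = (1/(5*(8/8)**3*(3 - 8/8)))**2 = (1/(5*(8*(1/8))**3*(3 - 8/8)))**2 = (1/(5*1**3*(3 - 1*1)))**2 = (1/(5*1*(3 - 1)))**2 = (1/(5*1*2))**2 = (1/10)**2 = 1/100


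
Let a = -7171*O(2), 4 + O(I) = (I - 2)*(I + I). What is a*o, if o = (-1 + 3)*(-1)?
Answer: -57368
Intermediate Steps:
O(I) = -4 + 2*I*(-2 + I) (O(I) = -4 + (I - 2)*(I + I) = -4 + (-2 + I)*(2*I) = -4 + 2*I*(-2 + I))
a = 28684 (a = -7171*(-4 - 4*2 + 2*2²) = -7171*(-4 - 8 + 2*4) = -7171*(-4 - 8 + 8) = -7171*(-4) = 28684)
o = -2 (o = 2*(-1) = -2)
a*o = 28684*(-2) = -57368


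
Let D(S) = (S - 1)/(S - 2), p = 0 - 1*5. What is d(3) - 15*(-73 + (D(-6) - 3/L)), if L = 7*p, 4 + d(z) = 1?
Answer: 60345/56 ≈ 1077.6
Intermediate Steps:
p = -5 (p = 0 - 5 = -5)
d(z) = -3 (d(z) = -4 + 1 = -3)
D(S) = (-1 + S)/(-2 + S)
L = -35 (L = 7*(-5) = -35)
d(3) - 15*(-73 + (D(-6) - 3/L)) = -3 - 15*(-73 + ((-1 - 6)/(-2 - 6) - 3/(-35))) = -3 - 15*(-73 + (-7/(-8) - 3*(-1/35))) = -3 - 15*(-73 + (-1/8*(-7) + 3/35)) = -3 - 15*(-73 + (7/8 + 3/35)) = -3 - 15*(-73 + 269/280) = -3 - 15*(-20171/280) = -3 + 60513/56 = 60345/56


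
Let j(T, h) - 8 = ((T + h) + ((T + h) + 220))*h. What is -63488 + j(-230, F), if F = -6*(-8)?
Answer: -70392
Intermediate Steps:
F = 48
j(T, h) = 8 + h*(220 + 2*T + 2*h) (j(T, h) = 8 + ((T + h) + ((T + h) + 220))*h = 8 + ((T + h) + (220 + T + h))*h = 8 + (220 + 2*T + 2*h)*h = 8 + h*(220 + 2*T + 2*h))
-63488 + j(-230, F) = -63488 + (8 + 2*48² + 220*48 + 2*(-230)*48) = -63488 + (8 + 2*2304 + 10560 - 22080) = -63488 + (8 + 4608 + 10560 - 22080) = -63488 - 6904 = -70392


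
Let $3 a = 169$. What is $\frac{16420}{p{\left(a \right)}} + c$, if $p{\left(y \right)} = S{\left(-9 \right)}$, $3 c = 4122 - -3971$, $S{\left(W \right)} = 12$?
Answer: $4066$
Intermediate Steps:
$a = \frac{169}{3}$ ($a = \frac{1}{3} \cdot 169 = \frac{169}{3} \approx 56.333$)
$c = \frac{8093}{3}$ ($c = \frac{4122 - -3971}{3} = \frac{4122 + 3971}{3} = \frac{1}{3} \cdot 8093 = \frac{8093}{3} \approx 2697.7$)
$p{\left(y \right)} = 12$
$\frac{16420}{p{\left(a \right)}} + c = \frac{16420}{12} + \frac{8093}{3} = 16420 \cdot \frac{1}{12} + \frac{8093}{3} = \frac{4105}{3} + \frac{8093}{3} = 4066$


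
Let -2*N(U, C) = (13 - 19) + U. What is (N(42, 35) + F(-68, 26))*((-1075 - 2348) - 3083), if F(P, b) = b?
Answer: -52048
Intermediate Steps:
N(U, C) = 3 - U/2 (N(U, C) = -((13 - 19) + U)/2 = -(-6 + U)/2 = 3 - U/2)
(N(42, 35) + F(-68, 26))*((-1075 - 2348) - 3083) = ((3 - ½*42) + 26)*((-1075 - 2348) - 3083) = ((3 - 21) + 26)*(-3423 - 3083) = (-18 + 26)*(-6506) = 8*(-6506) = -52048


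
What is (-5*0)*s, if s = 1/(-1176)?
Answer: 0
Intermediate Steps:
s = -1/1176 ≈ -0.00085034
(-5*0)*s = -5*0*(-1/1176) = 0*(-1/1176) = 0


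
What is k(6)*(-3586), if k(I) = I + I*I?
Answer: -150612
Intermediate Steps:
k(I) = I + I**2
k(6)*(-3586) = (6*(1 + 6))*(-3586) = (6*7)*(-3586) = 42*(-3586) = -150612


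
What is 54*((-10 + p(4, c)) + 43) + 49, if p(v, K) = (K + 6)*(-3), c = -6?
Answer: 1831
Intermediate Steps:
p(v, K) = -18 - 3*K (p(v, K) = (6 + K)*(-3) = -18 - 3*K)
54*((-10 + p(4, c)) + 43) + 49 = 54*((-10 + (-18 - 3*(-6))) + 43) + 49 = 54*((-10 + (-18 + 18)) + 43) + 49 = 54*((-10 + 0) + 43) + 49 = 54*(-10 + 43) + 49 = 54*33 + 49 = 1782 + 49 = 1831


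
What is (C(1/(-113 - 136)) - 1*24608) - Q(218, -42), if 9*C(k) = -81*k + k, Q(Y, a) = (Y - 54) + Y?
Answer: -56002510/2241 ≈ -24990.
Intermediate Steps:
Q(Y, a) = -54 + 2*Y (Q(Y, a) = (-54 + Y) + Y = -54 + 2*Y)
C(k) = -80*k/9 (C(k) = (-81*k + k)/9 = (-80*k)/9 = -80*k/9)
(C(1/(-113 - 136)) - 1*24608) - Q(218, -42) = (-80/(9*(-113 - 136)) - 1*24608) - (-54 + 2*218) = (-80/9/(-249) - 24608) - (-54 + 436) = (-80/9*(-1/249) - 24608) - 1*382 = (80/2241 - 24608) - 382 = -55146448/2241 - 382 = -56002510/2241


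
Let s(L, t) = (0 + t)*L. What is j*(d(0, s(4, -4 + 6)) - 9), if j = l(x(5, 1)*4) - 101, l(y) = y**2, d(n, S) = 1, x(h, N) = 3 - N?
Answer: 296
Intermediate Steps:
s(L, t) = L*t (s(L, t) = t*L = L*t)
j = -37 (j = ((3 - 1*1)*4)**2 - 101 = ((3 - 1)*4)**2 - 101 = (2*4)**2 - 101 = 8**2 - 101 = 64 - 101 = -37)
j*(d(0, s(4, -4 + 6)) - 9) = -37*(1 - 9) = -37*(-8) = 296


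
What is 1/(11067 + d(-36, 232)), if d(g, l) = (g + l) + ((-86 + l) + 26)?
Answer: 1/11435 ≈ 8.7451e-5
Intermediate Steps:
d(g, l) = -60 + g + 2*l (d(g, l) = (g + l) + (-60 + l) = -60 + g + 2*l)
1/(11067 + d(-36, 232)) = 1/(11067 + (-60 - 36 + 2*232)) = 1/(11067 + (-60 - 36 + 464)) = 1/(11067 + 368) = 1/11435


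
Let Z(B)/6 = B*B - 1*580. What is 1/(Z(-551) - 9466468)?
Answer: -1/7648342 ≈ -1.3075e-7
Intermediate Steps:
Z(B) = -3480 + 6*B**2 (Z(B) = 6*(B*B - 1*580) = 6*(B**2 - 580) = 6*(-580 + B**2) = -3480 + 6*B**2)
1/(Z(-551) - 9466468) = 1/((-3480 + 6*(-551)**2) - 9466468) = 1/((-3480 + 6*303601) - 9466468) = 1/((-3480 + 1821606) - 9466468) = 1/(1818126 - 9466468) = 1/(-7648342) = -1/7648342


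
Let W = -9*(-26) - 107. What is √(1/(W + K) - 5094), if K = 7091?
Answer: I*√29488329782/2406 ≈ 71.372*I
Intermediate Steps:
W = 127 (W = 234 - 107 = 127)
√(1/(W + K) - 5094) = √(1/(127 + 7091) - 5094) = √(1/7218 - 5094) = √(-36768491/7218) = I*√29488329782/2406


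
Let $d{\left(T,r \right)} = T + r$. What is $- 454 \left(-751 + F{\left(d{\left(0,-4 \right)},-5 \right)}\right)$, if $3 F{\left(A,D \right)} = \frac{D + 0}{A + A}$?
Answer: $\frac{4090313}{12} \approx 3.4086 \cdot 10^{5}$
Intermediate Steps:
$F{\left(A,D \right)} = \frac{D}{6 A}$ ($F{\left(A,D \right)} = \frac{\left(D + 0\right) \frac{1}{A + A}}{3} = \frac{D \frac{1}{2 A}}{3} = \frac{\frac{1}{2} D \frac{1}{A}}{3} = \frac{D}{6 A}$)
$- 454 \left(-751 + F{\left(d{\left(0,-4 \right)},-5 \right)}\right) = - 454 \left(-751 + \frac{1}{6} \left(-5\right) \frac{1}{0 - 4}\right) = - 454 \left(-751 + \frac{1}{6} \left(-5\right) \frac{1}{-4}\right) = - 454 \left(-751 + \frac{1}{6} \left(-5\right) \left(- \frac{1}{4}\right)\right) = - 454 \left(-751 + \frac{5}{24}\right) = \left(-454\right) \left(- \frac{18019}{24}\right) = \frac{4090313}{12}$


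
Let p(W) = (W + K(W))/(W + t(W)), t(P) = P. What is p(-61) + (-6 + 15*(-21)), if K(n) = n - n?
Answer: -641/2 ≈ -320.50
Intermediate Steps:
K(n) = 0
p(W) = 1/2 (p(W) = (W + 0)/(W + W) = W/((2*W)) = W*(1/(2*W)) = 1/2)
p(-61) + (-6 + 15*(-21)) = 1/2 + (-6 + 15*(-21)) = 1/2 + (-6 - 315) = 1/2 - 321 = -641/2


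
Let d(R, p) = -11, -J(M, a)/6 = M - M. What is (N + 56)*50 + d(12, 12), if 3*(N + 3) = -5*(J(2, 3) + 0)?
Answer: 2639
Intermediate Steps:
J(M, a) = 0 (J(M, a) = -6*(M - M) = -6*0 = 0)
N = -3 (N = -3 + (-5*(0 + 0))/3 = -3 + (-5*0)/3 = -3 + (⅓)*0 = -3 + 0 = -3)
(N + 56)*50 + d(12, 12) = (-3 + 56)*50 - 11 = 53*50 - 11 = 2650 - 11 = 2639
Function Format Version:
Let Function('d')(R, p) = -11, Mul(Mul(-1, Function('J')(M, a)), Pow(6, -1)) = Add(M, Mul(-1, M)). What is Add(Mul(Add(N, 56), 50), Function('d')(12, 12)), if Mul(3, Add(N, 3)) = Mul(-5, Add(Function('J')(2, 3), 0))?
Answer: 2639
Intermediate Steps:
Function('J')(M, a) = 0 (Function('J')(M, a) = Mul(-6, Add(M, Mul(-1, M))) = Mul(-6, 0) = 0)
N = -3 (N = Add(-3, Mul(Rational(1, 3), Mul(-5, Add(0, 0)))) = Add(-3, Mul(Rational(1, 3), Mul(-5, 0))) = Add(-3, Mul(Rational(1, 3), 0)) = Add(-3, 0) = -3)
Add(Mul(Add(N, 56), 50), Function('d')(12, 12)) = Add(Mul(Add(-3, 56), 50), -11) = Add(Mul(53, 50), -11) = Add(2650, -11) = 2639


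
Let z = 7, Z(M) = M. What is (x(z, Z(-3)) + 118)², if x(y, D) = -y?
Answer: 12321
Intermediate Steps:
(x(z, Z(-3)) + 118)² = (-1*7 + 118)² = (-7 + 118)² = 111² = 12321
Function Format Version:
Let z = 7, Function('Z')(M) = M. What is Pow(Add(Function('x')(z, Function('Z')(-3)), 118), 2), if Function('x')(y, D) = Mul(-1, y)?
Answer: 12321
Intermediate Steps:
Pow(Add(Function('x')(z, Function('Z')(-3)), 118), 2) = Pow(Add(Mul(-1, 7), 118), 2) = Pow(Add(-7, 118), 2) = Pow(111, 2) = 12321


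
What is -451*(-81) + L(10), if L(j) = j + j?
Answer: 36551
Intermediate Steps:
L(j) = 2*j
-451*(-81) + L(10) = -451*(-81) + 2*10 = 36531 + 20 = 36551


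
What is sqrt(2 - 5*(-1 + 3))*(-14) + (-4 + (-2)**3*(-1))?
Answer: 4 - 28*I*sqrt(2) ≈ 4.0 - 39.598*I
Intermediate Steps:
sqrt(2 - 5*(-1 + 3))*(-14) + (-4 + (-2)**3*(-1)) = sqrt(2 - 5*2)*(-14) + (-4 - 8*(-1)) = sqrt(2 - 10)*(-14) + (-4 + 8) = sqrt(-8)*(-14) + 4 = (2*I*sqrt(2))*(-14) + 4 = -28*I*sqrt(2) + 4 = 4 - 28*I*sqrt(2)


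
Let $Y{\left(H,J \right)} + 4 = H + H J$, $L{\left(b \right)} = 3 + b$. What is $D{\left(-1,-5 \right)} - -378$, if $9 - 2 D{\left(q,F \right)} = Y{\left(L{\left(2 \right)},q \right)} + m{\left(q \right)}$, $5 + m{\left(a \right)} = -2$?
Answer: $388$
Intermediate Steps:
$m{\left(a \right)} = -7$ ($m{\left(a \right)} = -5 - 2 = -7$)
$Y{\left(H,J \right)} = -4 + H + H J$ ($Y{\left(H,J \right)} = -4 + \left(H + H J\right) = -4 + H + H J$)
$D{\left(q,F \right)} = \frac{15}{2} - \frac{5 q}{2}$ ($D{\left(q,F \right)} = \frac{9}{2} - \frac{\left(-4 + \left(3 + 2\right) + \left(3 + 2\right) q\right) - 7}{2} = \frac{9}{2} - \frac{\left(-4 + 5 + 5 q\right) - 7}{2} = \frac{9}{2} - \frac{\left(1 + 5 q\right) - 7}{2} = \frac{9}{2} - \frac{-6 + 5 q}{2} = \frac{9}{2} - \left(-3 + \frac{5 q}{2}\right) = \frac{15}{2} - \frac{5 q}{2}$)
$D{\left(-1,-5 \right)} - -378 = \left(\frac{15}{2} - - \frac{5}{2}\right) - -378 = \left(\frac{15}{2} + \frac{5}{2}\right) + 378 = 10 + 378 = 388$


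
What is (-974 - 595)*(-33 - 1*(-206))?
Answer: -271437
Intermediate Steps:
(-974 - 595)*(-33 - 1*(-206)) = -1569*(-33 + 206) = -1569*173 = -271437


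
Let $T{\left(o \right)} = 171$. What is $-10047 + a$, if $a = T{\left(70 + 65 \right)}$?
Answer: $-9876$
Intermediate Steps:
$a = 171$
$-10047 + a = -10047 + 171 = -9876$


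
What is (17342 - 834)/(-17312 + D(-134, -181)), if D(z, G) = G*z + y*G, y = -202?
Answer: 4127/10876 ≈ 0.37946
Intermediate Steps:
D(z, G) = -202*G + G*z (D(z, G) = G*z - 202*G = -202*G + G*z)
(17342 - 834)/(-17312 + D(-134, -181)) = (17342 - 834)/(-17312 - 181*(-202 - 134)) = 16508/(-17312 - 181*(-336)) = 16508/(-17312 + 60816) = 16508/43504 = 16508*(1/43504) = 4127/10876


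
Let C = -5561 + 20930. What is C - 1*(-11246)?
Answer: 26615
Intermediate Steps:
C = 15369
C - 1*(-11246) = 15369 - 1*(-11246) = 15369 + 11246 = 26615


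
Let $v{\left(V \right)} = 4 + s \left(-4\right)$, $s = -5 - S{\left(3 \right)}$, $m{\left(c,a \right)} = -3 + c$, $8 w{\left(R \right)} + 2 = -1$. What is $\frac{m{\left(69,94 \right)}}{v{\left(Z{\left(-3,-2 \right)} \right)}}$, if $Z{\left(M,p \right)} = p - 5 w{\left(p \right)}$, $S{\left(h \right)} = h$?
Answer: $\frac{11}{6} \approx 1.8333$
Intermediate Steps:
$w{\left(R \right)} = - \frac{3}{8}$ ($w{\left(R \right)} = - \frac{1}{4} + \frac{1}{8} \left(-1\right) = - \frac{1}{4} - \frac{1}{8} = - \frac{3}{8}$)
$s = -8$ ($s = -5 - 3 = -8$)
$Z{\left(M,p \right)} = \frac{15}{8} + p$ ($Z{\left(M,p \right)} = p - - \frac{15}{8} = p + \frac{15}{8} = \frac{15}{8} + p$)
$v{\left(V \right)} = 36$ ($v{\left(V \right)} = 4 - -32 = 4 + 32 = 36$)
$\frac{m{\left(69,94 \right)}}{v{\left(Z{\left(-3,-2 \right)} \right)}} = \frac{-3 + 69}{36} = 66 \cdot \frac{1}{36} = \frac{11}{6}$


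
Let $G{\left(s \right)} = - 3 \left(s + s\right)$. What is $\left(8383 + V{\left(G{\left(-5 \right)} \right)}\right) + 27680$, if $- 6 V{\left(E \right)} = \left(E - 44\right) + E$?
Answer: $\frac{108181}{3} \approx 36060.0$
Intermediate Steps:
$G{\left(s \right)} = - 6 s$ ($G{\left(s \right)} = - 3 \cdot 2 s = - 6 s$)
$V{\left(E \right)} = \frac{22}{3} - \frac{E}{3}$ ($V{\left(E \right)} = - \frac{\left(E - 44\right) + E}{6} = - \frac{\left(-44 + E\right) + E}{6} = - \frac{-44 + 2 E}{6} = \frac{22}{3} - \frac{E}{3}$)
$\left(8383 + V{\left(G{\left(-5 \right)} \right)}\right) + 27680 = \left(8383 + \left(\frac{22}{3} - \frac{\left(-6\right) \left(-5\right)}{3}\right)\right) + 27680 = \left(8383 + \left(\frac{22}{3} - 10\right)\right) + 27680 = \left(8383 - \frac{8}{3}\right) + 27680 = \frac{25141}{3} + 27680 = \frac{108181}{3}$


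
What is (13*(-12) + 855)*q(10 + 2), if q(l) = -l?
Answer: -8388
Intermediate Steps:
(13*(-12) + 855)*q(10 + 2) = (13*(-12) + 855)*(-(10 + 2)) = (-156 + 855)*(-1*12) = 699*(-12) = -8388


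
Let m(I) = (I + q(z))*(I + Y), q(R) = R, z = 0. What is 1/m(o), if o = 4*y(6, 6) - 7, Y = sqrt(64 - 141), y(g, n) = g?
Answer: 1/366 - I*sqrt(77)/6222 ≈ 0.0027322 - 0.0014103*I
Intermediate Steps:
Y = I*sqrt(77) (Y = sqrt(-77) = I*sqrt(77) ≈ 8.775*I)
o = 17 (o = 4*6 - 7 = 24 - 7 = 17)
m(I) = I*(I + I*sqrt(77)) (m(I) = (I + 0)*(I + I*sqrt(77)) = I*(I + I*sqrt(77)))
1/m(o) = 1/(17*(17 + I*sqrt(77))) = 1/(289 + 17*I*sqrt(77))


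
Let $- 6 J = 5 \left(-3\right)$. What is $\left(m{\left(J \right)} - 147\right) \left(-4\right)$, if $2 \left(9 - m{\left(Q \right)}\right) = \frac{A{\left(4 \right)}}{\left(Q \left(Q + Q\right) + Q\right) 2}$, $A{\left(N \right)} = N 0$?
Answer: $552$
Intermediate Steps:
$A{\left(N \right)} = 0$
$J = \frac{5}{2}$ ($J = - \frac{5 \left(-3\right)}{6} = \left(- \frac{1}{6}\right) \left(-15\right) = \frac{5}{2} \approx 2.5$)
$m{\left(Q \right)} = 9$ ($m{\left(Q \right)} = 9 - \frac{0 \frac{1}{\left(Q \left(Q + Q\right) + Q\right) 2}}{2} = 9 - \frac{0 \frac{1}{\left(Q 2 Q + Q\right) 2}}{2} = 9 - \frac{0 \frac{1}{\left(2 Q^{2} + Q\right) 2}}{2} = 9 - \frac{0 \frac{1}{\left(Q + 2 Q^{2}\right) 2}}{2} = 9 - \frac{0 \frac{1}{2 Q + 4 Q^{2}}}{2} = 9 - 0 = 9 + 0 = 9$)
$\left(m{\left(J \right)} - 147\right) \left(-4\right) = \left(9 - 147\right) \left(-4\right) = \left(-138\right) \left(-4\right) = 552$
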